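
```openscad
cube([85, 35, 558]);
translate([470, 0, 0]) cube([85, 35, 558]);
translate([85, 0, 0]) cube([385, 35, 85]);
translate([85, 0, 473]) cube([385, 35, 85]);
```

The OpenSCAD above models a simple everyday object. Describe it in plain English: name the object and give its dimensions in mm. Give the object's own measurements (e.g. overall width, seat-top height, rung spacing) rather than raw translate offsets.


A rectangular picture frame lying in the x–z plane (depth along y). The opening is 385 mm wide (x) by 388 mm tall (z), surrounded by a border 85 mm wide on all four sides. The frame is 35 mm deep and is made of two full-height vertical stiles with two horizontal rails fitted between them.


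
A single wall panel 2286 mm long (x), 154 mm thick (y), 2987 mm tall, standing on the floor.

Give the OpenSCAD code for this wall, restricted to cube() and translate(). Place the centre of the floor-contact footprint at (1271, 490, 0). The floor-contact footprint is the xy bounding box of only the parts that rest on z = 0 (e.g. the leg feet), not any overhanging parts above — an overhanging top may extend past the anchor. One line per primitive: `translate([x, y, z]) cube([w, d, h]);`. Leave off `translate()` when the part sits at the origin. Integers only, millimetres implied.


translate([128, 413, 0]) cube([2286, 154, 2987]);


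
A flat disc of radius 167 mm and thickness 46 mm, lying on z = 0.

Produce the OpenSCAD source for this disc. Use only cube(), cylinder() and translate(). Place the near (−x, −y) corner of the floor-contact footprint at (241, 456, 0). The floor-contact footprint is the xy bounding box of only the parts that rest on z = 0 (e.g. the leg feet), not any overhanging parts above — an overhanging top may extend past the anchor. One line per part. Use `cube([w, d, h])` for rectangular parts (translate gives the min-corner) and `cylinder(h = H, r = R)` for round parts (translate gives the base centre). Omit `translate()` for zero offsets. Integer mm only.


translate([408, 623, 0]) cylinder(h = 46, r = 167);


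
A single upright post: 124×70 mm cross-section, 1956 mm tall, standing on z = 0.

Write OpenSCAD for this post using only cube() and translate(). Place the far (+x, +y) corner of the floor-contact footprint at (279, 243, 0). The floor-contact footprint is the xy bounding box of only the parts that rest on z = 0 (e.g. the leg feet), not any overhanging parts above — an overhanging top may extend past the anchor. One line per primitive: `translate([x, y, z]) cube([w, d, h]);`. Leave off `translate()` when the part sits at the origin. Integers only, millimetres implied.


translate([155, 173, 0]) cube([124, 70, 1956]);


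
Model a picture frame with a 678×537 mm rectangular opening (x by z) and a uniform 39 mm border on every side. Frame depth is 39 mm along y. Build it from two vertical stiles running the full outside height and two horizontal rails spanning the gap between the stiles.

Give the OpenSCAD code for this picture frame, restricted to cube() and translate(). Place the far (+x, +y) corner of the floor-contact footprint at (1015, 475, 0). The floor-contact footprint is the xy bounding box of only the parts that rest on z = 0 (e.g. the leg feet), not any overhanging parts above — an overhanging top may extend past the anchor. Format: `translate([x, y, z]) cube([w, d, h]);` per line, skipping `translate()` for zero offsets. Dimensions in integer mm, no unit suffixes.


translate([259, 436, 0]) cube([39, 39, 615]);
translate([976, 436, 0]) cube([39, 39, 615]);
translate([298, 436, 0]) cube([678, 39, 39]);
translate([298, 436, 576]) cube([678, 39, 39]);


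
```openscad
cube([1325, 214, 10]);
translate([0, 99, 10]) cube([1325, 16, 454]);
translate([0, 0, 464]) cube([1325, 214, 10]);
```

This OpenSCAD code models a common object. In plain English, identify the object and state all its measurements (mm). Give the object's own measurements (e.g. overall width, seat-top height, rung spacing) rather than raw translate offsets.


An I-beam lying along x, 1325 mm long. Overall section height 474 mm. Two flanges 214 mm wide (y) and 10 mm thick, one on the floor and one at the top; a web 16 mm thick runs between them, centred on the flange width.


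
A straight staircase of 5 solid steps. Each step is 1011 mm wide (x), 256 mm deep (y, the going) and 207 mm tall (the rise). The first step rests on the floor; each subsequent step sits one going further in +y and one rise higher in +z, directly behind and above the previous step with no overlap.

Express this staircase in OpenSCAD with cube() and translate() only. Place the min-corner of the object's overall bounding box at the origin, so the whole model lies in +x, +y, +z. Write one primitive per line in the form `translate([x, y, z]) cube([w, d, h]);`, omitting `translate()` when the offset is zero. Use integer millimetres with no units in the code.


cube([1011, 256, 207]);
translate([0, 256, 207]) cube([1011, 256, 207]);
translate([0, 512, 414]) cube([1011, 256, 207]);
translate([0, 768, 621]) cube([1011, 256, 207]);
translate([0, 1024, 828]) cube([1011, 256, 207]);


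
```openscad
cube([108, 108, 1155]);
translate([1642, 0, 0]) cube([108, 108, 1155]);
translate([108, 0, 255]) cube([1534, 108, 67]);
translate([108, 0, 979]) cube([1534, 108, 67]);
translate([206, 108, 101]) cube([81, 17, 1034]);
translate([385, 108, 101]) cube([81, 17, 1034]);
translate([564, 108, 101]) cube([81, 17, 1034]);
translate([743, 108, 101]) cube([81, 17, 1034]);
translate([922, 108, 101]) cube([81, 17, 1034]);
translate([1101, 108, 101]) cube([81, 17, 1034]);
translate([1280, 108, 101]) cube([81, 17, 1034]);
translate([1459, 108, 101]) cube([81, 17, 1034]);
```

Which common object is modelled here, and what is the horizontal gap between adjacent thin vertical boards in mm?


A fence section. The picket gap is 98 mm.

Two posts, two rails, 8 pickets — a fence section. Span 1534 mm holds 8 pickets of 81 mm with 9 equal gaps: ⌊(1534 − 8·81) / 9⌋ = 98 mm.


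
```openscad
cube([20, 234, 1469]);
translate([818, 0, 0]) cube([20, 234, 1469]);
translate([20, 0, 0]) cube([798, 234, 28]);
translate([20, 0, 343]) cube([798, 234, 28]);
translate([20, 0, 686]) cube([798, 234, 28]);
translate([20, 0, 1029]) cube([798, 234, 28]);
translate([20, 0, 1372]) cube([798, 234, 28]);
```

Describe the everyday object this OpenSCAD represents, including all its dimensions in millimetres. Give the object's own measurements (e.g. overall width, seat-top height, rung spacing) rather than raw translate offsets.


An open bookshelf. Two side panels, each 20 mm thick, 234 mm deep and 1469 mm tall, stand 838 mm apart (outside-to-outside). Between them sit 5 shelves, each 28 mm thick and 234 mm deep, spanning the full gap between the sides. The bottom shelf rests on the floor (its underside at z = 0) and the clear gap between one shelf's top and the next shelf's underside is 315 mm.


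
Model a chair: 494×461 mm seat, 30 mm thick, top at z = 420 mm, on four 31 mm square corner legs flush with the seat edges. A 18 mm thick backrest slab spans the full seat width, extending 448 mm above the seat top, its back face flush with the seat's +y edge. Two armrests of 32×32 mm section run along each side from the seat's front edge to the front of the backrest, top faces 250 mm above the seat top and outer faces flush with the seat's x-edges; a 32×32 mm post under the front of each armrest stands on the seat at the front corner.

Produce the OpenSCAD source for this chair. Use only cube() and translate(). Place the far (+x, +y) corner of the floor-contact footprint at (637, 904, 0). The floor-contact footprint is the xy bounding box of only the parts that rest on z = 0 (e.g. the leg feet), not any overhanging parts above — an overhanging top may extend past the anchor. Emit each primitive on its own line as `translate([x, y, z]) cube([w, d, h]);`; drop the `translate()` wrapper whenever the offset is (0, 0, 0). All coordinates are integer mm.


translate([143, 443, 390]) cube([494, 461, 30]);
translate([143, 443, 0]) cube([31, 31, 390]);
translate([606, 443, 0]) cube([31, 31, 390]);
translate([143, 873, 0]) cube([31, 31, 390]);
translate([606, 873, 0]) cube([31, 31, 390]);
translate([143, 886, 420]) cube([494, 18, 448]);
translate([143, 443, 638]) cube([32, 443, 32]);
translate([605, 443, 638]) cube([32, 443, 32]);
translate([143, 443, 420]) cube([32, 32, 218]);
translate([605, 443, 420]) cube([32, 32, 218]);


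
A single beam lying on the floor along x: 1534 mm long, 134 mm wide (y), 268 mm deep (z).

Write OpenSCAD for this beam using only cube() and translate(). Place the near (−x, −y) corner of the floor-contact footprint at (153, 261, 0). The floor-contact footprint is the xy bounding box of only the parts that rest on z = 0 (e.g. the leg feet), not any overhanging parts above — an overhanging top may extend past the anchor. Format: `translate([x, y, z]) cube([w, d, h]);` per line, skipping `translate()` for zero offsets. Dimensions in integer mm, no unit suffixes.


translate([153, 261, 0]) cube([1534, 134, 268]);


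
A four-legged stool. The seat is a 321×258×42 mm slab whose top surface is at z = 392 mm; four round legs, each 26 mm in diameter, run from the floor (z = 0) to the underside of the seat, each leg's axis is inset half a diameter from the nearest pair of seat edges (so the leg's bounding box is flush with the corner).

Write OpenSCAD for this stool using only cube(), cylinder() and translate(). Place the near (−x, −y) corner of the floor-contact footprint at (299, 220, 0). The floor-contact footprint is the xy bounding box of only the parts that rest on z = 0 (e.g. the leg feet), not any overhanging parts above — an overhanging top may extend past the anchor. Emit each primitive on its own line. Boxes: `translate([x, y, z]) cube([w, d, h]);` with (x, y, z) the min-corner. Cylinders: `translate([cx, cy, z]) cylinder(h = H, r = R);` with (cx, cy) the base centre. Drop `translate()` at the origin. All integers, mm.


translate([299, 220, 350]) cube([321, 258, 42]);
translate([312, 233, 0]) cylinder(h = 350, r = 13);
translate([607, 233, 0]) cylinder(h = 350, r = 13);
translate([312, 465, 0]) cylinder(h = 350, r = 13);
translate([607, 465, 0]) cylinder(h = 350, r = 13);


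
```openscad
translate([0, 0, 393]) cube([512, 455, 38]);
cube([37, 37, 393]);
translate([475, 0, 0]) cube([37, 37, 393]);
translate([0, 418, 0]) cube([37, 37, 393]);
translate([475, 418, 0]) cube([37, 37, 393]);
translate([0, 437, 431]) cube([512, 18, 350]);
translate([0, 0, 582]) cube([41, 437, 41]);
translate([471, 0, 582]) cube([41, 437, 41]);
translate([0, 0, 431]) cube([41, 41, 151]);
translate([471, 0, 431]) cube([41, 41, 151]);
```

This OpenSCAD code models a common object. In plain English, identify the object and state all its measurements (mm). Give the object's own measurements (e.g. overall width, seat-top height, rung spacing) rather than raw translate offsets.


A chair. The seat is a 512×455×38 mm slab with its top at z = 431 mm, on four 37×37 mm corner legs (flush with the seat edges, standing on z = 0). A flat backrest 18 mm thick, 350 mm tall, spans the full seat width and rises from the seat top along its +y edge, rear face flush with the rear of the seat. Two armrests of 41×41 mm section run along each side from the seat's front edge to the front of the backrest, top faces 192 mm above the seat top and outer faces flush with the seat's x-edges; a 41×41 mm post under the front of each armrest stands on the seat at the front corner.


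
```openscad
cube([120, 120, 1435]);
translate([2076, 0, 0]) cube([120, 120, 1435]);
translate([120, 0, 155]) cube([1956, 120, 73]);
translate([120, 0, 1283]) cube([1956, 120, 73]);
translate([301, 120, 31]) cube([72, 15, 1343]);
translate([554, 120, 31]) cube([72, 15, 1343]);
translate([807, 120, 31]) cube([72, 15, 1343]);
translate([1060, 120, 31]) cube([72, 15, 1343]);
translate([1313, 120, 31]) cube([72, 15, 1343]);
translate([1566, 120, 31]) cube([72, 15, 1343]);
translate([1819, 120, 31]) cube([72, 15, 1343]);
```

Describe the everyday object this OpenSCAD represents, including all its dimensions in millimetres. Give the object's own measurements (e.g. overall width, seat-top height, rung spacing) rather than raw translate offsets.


A fence section. Two 120×120 mm posts, 1435 mm tall, stand on the floor with a clear span of 1956 mm between their inner faces. Two horizontal rails of 120×73 mm section span the gap between the posts with their undersides at z = 155 mm and z = 1283 mm, flush with the posts' −y face. 7 pickets, each 72 mm wide, 15 mm thick and 1343 mm tall, are fixed to the +y face of the rails with their bottoms at z = 31 mm, spaced across the span with a 181 mm gap after the −x post and between neighbouring pickets, with 185 mm left before the +x post.


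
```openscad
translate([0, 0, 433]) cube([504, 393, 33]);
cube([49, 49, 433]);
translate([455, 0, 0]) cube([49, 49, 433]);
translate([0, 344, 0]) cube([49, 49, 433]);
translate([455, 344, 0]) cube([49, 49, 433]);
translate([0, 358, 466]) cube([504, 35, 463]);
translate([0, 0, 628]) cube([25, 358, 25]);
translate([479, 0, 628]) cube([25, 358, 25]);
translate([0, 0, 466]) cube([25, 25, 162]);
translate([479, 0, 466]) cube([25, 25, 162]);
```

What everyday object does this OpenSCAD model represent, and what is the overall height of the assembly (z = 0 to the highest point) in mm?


A chair. The overall height is 929 mm.

A slab on four corner posts with a tall panel at the back — a chair. The seat slab sits at z = 433 with thickness 33, and the 463 mm backrest starts at the seat top, so the overall height is 433 + 33 + 463 = 929 mm.


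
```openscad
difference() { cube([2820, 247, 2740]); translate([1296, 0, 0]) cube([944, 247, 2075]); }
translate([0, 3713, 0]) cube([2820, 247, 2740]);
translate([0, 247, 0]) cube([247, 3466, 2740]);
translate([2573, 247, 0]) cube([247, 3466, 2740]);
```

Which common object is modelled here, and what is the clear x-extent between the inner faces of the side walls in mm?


A single room. The interior width is 2326 mm.

Four walls enclosing a rectangle with a door in the front wall — a room. Outside width 2820 minus two 247 mm walls gives 2326 mm.


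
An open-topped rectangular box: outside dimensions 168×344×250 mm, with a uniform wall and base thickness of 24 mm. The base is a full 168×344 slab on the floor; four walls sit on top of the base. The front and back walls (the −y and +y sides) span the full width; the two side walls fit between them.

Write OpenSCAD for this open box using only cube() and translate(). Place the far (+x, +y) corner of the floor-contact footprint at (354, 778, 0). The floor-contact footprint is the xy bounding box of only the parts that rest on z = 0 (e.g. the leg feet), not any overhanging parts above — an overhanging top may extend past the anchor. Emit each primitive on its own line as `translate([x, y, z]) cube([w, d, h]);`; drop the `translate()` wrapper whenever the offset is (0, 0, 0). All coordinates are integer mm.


translate([186, 434, 0]) cube([168, 344, 24]);
translate([186, 434, 24]) cube([168, 24, 226]);
translate([186, 754, 24]) cube([168, 24, 226]);
translate([186, 458, 24]) cube([24, 296, 226]);
translate([330, 458, 24]) cube([24, 296, 226]);


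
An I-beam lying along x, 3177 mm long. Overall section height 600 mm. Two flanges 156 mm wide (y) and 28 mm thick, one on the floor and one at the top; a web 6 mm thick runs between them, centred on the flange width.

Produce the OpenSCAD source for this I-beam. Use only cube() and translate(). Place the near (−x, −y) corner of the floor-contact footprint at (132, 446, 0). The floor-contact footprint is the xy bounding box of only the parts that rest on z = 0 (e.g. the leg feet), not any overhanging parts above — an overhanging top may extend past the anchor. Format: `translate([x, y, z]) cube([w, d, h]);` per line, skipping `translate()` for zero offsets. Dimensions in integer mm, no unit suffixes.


translate([132, 446, 0]) cube([3177, 156, 28]);
translate([132, 521, 28]) cube([3177, 6, 544]);
translate([132, 446, 572]) cube([3177, 156, 28]);


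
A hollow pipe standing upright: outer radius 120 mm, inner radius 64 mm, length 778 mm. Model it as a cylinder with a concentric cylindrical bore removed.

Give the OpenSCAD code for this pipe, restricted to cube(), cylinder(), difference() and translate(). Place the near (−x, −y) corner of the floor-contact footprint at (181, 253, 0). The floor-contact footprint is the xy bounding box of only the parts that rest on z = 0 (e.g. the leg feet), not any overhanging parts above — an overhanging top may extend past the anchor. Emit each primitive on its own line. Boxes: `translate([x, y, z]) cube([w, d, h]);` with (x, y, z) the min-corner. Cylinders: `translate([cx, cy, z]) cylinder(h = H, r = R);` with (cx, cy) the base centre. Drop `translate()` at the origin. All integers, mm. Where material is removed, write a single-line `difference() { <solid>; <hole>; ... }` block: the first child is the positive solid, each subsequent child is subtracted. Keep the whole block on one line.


difference() { translate([301, 373, 0]) cylinder(h = 778, r = 120); translate([301, 373, 0]) cylinder(h = 778, r = 64); }


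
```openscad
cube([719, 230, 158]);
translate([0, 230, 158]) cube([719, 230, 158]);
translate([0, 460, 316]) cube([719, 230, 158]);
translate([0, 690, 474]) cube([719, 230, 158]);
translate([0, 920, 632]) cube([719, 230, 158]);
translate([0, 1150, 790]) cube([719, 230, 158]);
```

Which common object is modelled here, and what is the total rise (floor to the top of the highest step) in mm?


A staircase. The total rise is 948 mm.

6 identical blocks, each offset up and back from the previous — a staircase. Each step is 158 mm tall and there are 6 of them, so the total rise is 6 × 158 = 948 mm.


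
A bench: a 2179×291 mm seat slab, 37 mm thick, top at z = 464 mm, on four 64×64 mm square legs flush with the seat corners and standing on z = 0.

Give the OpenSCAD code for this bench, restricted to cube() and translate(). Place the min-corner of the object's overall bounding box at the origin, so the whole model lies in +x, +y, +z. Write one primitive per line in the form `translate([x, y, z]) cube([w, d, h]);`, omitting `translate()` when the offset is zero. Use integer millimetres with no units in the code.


translate([0, 0, 427]) cube([2179, 291, 37]);
cube([64, 64, 427]);
translate([0, 227, 0]) cube([64, 64, 427]);
translate([2115, 0, 0]) cube([64, 64, 427]);
translate([2115, 227, 0]) cube([64, 64, 427]);


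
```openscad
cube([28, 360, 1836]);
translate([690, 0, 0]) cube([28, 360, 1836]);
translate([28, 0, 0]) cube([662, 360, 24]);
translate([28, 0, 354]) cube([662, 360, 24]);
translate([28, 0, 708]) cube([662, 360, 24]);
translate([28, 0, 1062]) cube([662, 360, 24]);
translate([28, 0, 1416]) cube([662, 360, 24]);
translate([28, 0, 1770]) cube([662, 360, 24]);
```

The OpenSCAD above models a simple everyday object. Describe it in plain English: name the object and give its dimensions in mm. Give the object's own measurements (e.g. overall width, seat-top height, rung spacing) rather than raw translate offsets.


An open bookshelf. Two side panels, each 28 mm thick, 360 mm deep and 1836 mm tall, stand 718 mm apart (outside-to-outside). Between them sit 6 shelves, each 24 mm thick and 360 mm deep, spanning the full gap between the sides. The bottom shelf rests on the floor (its underside at z = 0) and the clear gap between one shelf's top and the next shelf's underside is 330 mm.


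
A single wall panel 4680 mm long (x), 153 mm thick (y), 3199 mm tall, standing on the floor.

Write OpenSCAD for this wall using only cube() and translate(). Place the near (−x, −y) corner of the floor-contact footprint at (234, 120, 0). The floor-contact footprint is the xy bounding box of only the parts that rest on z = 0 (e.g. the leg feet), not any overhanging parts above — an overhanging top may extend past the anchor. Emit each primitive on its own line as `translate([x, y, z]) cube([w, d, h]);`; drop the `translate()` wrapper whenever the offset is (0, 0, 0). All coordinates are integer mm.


translate([234, 120, 0]) cube([4680, 153, 3199]);


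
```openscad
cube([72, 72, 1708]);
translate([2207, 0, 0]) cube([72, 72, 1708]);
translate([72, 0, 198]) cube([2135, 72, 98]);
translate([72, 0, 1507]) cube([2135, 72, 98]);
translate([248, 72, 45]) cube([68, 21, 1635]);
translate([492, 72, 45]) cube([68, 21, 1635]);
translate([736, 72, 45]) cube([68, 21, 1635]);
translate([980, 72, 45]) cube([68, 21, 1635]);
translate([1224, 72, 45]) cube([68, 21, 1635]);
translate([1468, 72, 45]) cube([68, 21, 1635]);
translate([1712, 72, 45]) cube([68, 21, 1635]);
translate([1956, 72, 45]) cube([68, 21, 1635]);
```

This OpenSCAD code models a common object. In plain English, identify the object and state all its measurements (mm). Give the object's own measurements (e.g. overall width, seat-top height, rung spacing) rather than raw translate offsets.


A fence section. Two 72×72 mm posts, 1708 mm tall, stand on the floor with a clear span of 2135 mm between their inner faces. Two horizontal rails of 72×98 mm section span the gap between the posts with their undersides at z = 198 mm and z = 1507 mm, flush with the posts' −y face. 8 pickets, each 68 mm wide, 21 mm thick and 1635 mm tall, are fixed to the +y face of the rails with their bottoms at z = 45 mm, spaced across the span with a 176 mm gap after the −x post and between neighbouring pickets, with 183 mm left before the +x post.


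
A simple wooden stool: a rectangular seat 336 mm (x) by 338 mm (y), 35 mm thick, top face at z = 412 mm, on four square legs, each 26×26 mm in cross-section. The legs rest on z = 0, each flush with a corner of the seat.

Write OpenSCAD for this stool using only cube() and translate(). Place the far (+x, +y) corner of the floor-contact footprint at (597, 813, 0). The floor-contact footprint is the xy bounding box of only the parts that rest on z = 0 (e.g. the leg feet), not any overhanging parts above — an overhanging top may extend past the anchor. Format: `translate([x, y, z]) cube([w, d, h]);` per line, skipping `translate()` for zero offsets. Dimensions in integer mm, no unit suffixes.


translate([261, 475, 377]) cube([336, 338, 35]);
translate([261, 475, 0]) cube([26, 26, 377]);
translate([571, 475, 0]) cube([26, 26, 377]);
translate([261, 787, 0]) cube([26, 26, 377]);
translate([571, 787, 0]) cube([26, 26, 377]);


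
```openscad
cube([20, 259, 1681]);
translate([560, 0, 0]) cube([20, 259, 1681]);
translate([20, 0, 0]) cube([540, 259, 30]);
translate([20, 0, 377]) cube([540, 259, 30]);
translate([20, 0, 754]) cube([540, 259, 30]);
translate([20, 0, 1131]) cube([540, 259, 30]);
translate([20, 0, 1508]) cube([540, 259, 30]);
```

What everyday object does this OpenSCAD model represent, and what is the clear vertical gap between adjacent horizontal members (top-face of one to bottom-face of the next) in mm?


A bookshelf. The clear shelf gap is 347 mm.

Two tall side panels with 5 horizontal boards between them — a bookshelf. The first two shelf undersides are at z = 0 and z = 377; with shelf thickness 30, the clear gap is 377 − 0 − 30 = 347 mm.


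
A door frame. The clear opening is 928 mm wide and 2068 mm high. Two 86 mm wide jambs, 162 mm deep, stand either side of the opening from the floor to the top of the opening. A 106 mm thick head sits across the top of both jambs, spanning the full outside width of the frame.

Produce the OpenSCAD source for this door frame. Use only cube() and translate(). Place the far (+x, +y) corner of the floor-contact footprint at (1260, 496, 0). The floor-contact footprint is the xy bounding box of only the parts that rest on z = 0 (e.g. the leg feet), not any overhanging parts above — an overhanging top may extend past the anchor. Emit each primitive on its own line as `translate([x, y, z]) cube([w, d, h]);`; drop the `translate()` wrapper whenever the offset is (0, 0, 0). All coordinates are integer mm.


translate([160, 334, 0]) cube([86, 162, 2068]);
translate([1174, 334, 0]) cube([86, 162, 2068]);
translate([160, 334, 2068]) cube([1100, 162, 106]);


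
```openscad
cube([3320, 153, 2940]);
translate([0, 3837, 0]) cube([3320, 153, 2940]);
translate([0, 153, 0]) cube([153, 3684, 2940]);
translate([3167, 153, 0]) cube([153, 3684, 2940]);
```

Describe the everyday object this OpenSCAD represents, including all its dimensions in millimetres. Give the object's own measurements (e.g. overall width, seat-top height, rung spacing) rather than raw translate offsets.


The wall frame of a small rectangular building: four walls, each 2940 mm tall and 153 mm thick, enclosing a footprint 3320 mm (x) by 3990 mm (y) outside-to-outside, with no floor or roof. The front and back walls (the −y and +y sides) span the full width; the two side walls fit between them.


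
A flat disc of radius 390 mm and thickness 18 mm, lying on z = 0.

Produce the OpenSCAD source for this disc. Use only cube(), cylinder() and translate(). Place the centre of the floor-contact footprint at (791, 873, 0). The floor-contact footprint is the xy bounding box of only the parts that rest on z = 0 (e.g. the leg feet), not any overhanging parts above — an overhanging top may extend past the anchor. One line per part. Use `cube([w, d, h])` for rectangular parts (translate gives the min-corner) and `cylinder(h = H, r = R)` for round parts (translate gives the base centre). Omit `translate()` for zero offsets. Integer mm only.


translate([791, 873, 0]) cylinder(h = 18, r = 390);


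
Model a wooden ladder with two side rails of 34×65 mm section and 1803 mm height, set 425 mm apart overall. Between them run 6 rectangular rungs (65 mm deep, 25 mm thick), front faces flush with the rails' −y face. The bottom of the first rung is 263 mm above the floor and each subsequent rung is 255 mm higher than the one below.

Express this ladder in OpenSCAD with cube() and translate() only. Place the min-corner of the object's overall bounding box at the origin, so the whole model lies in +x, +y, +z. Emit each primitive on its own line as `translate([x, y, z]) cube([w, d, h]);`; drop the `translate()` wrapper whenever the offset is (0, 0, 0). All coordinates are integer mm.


cube([34, 65, 1803]);
translate([391, 0, 0]) cube([34, 65, 1803]);
translate([34, 0, 263]) cube([357, 65, 25]);
translate([34, 0, 518]) cube([357, 65, 25]);
translate([34, 0, 773]) cube([357, 65, 25]);
translate([34, 0, 1028]) cube([357, 65, 25]);
translate([34, 0, 1283]) cube([357, 65, 25]);
translate([34, 0, 1538]) cube([357, 65, 25]);


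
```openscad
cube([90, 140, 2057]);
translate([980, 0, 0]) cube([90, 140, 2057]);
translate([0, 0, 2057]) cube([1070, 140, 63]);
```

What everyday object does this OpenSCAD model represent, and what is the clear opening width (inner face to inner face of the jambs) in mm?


A door frame. The clear opening width is 890 mm.

Two 2057 mm tall posts with a header on top — a door frame. The left jamb is 90 mm wide at x = 0; the right jamb starts at x = 980. The clear opening is 980 − 90 = 890 mm.


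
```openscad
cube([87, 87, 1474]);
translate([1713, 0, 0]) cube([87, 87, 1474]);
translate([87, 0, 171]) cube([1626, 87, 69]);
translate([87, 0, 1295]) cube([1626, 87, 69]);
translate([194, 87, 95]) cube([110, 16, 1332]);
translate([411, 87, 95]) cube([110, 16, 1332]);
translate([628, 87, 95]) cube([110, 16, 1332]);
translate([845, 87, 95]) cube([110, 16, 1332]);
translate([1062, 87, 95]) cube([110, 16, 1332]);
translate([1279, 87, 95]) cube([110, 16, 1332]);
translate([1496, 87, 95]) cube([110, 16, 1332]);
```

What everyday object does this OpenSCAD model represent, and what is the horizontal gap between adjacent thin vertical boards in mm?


A fence section. The picket gap is 107 mm.

Two posts, two rails, 7 pickets — a fence section. Span 1626 mm holds 7 pickets of 110 mm with 8 equal gaps: ⌊(1626 − 7·110) / 8⌋ = 107 mm.


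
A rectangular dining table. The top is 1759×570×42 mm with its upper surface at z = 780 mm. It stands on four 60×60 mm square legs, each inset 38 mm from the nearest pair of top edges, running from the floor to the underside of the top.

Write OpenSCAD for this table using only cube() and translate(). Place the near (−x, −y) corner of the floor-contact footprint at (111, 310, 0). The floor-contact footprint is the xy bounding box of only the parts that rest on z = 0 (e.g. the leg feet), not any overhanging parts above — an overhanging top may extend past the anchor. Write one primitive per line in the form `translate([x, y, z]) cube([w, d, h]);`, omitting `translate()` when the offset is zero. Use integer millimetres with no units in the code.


// leg_h = 780 - 42 = 738
translate([73, 272, 738]) cube([1759, 570, 42]);
translate([111, 310, 0]) cube([60, 60, 738]);
translate([1734, 310, 0]) cube([60, 60, 738]);
translate([111, 744, 0]) cube([60, 60, 738]);
translate([1734, 744, 0]) cube([60, 60, 738]);


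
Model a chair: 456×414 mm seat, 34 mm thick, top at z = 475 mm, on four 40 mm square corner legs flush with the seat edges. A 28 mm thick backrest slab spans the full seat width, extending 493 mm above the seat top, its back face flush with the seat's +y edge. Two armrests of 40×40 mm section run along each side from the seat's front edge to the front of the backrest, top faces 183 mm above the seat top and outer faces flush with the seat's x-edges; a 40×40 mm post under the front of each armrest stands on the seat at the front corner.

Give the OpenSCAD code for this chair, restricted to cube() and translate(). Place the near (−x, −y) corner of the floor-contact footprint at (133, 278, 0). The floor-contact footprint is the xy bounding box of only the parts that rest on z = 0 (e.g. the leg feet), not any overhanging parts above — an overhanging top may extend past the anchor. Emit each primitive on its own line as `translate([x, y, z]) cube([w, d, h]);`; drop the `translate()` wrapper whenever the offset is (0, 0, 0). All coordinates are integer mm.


translate([133, 278, 441]) cube([456, 414, 34]);
translate([133, 278, 0]) cube([40, 40, 441]);
translate([549, 278, 0]) cube([40, 40, 441]);
translate([133, 652, 0]) cube([40, 40, 441]);
translate([549, 652, 0]) cube([40, 40, 441]);
translate([133, 664, 475]) cube([456, 28, 493]);
translate([133, 278, 618]) cube([40, 386, 40]);
translate([549, 278, 618]) cube([40, 386, 40]);
translate([133, 278, 475]) cube([40, 40, 143]);
translate([549, 278, 475]) cube([40, 40, 143]);


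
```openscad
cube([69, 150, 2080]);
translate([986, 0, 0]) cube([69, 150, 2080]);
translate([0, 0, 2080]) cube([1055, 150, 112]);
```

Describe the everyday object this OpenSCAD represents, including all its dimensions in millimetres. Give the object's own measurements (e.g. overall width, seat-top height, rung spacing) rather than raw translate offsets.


A door frame. The clear opening is 917 mm wide and 2080 mm high. Two 69 mm wide jambs, 150 mm deep, stand either side of the opening from the floor to the top of the opening. A 112 mm thick head sits across the top of both jambs, spanning the full outside width of the frame.


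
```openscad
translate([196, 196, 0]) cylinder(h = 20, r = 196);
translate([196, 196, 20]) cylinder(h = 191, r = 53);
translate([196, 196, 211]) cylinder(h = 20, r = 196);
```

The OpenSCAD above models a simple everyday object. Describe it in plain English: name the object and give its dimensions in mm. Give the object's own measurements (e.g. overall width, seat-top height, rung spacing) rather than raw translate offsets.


A spool: two coaxial disc flanges of radius 196 mm and thickness 20 mm, joined by a core cylinder of radius 53 mm and height 191 mm. The lower flange rests on z = 0 and the three cylinders share a vertical axis.


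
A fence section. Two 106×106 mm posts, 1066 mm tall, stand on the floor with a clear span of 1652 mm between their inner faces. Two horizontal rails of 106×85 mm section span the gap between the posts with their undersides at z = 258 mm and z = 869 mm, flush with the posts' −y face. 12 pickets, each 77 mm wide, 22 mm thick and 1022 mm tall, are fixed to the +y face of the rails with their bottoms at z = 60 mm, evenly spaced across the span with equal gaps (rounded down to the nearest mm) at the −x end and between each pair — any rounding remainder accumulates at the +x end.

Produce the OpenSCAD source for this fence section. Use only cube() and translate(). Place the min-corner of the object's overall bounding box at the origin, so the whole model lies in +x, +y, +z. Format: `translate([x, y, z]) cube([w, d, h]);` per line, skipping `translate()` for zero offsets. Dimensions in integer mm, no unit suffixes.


cube([106, 106, 1066]);
translate([1758, 0, 0]) cube([106, 106, 1066]);
translate([106, 0, 258]) cube([1652, 106, 85]);
translate([106, 0, 869]) cube([1652, 106, 85]);
translate([162, 106, 60]) cube([77, 22, 1022]);
translate([295, 106, 60]) cube([77, 22, 1022]);
translate([428, 106, 60]) cube([77, 22, 1022]);
translate([561, 106, 60]) cube([77, 22, 1022]);
translate([694, 106, 60]) cube([77, 22, 1022]);
translate([827, 106, 60]) cube([77, 22, 1022]);
translate([960, 106, 60]) cube([77, 22, 1022]);
translate([1093, 106, 60]) cube([77, 22, 1022]);
translate([1226, 106, 60]) cube([77, 22, 1022]);
translate([1359, 106, 60]) cube([77, 22, 1022]);
translate([1492, 106, 60]) cube([77, 22, 1022]);
translate([1625, 106, 60]) cube([77, 22, 1022]);


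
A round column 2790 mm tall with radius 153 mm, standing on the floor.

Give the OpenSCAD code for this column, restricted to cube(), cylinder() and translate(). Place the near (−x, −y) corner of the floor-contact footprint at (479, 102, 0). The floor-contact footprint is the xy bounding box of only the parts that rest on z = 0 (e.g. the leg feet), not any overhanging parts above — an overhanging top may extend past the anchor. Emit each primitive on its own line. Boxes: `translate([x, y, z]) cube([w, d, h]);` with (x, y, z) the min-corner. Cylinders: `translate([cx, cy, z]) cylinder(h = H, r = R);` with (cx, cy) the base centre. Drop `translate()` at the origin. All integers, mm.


translate([632, 255, 0]) cylinder(h = 2790, r = 153);


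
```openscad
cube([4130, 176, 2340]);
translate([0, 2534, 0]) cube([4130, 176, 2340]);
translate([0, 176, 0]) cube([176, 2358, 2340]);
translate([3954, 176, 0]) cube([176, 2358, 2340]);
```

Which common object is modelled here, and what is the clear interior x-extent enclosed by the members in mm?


A house (or room) frame. The interior width is 3778 mm.

Four 2340 mm walls enclosing a rectangle with no floor or roof — a room or house frame. Outside width is 4130 mm and wall thickness is 176 mm, so the interior width is 4130 − 2 × 176 = 3778 mm.


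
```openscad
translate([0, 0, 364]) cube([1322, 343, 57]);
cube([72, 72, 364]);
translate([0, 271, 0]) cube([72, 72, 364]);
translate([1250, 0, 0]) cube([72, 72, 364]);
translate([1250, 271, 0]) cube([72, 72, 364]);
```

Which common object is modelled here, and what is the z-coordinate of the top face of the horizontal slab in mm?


A bench. The seat-top height is 421 mm.

A long slab on four corner posts — a bench. The slab sits at z = 364 with thickness 57, so the top is 364 + 57 = 421 mm.


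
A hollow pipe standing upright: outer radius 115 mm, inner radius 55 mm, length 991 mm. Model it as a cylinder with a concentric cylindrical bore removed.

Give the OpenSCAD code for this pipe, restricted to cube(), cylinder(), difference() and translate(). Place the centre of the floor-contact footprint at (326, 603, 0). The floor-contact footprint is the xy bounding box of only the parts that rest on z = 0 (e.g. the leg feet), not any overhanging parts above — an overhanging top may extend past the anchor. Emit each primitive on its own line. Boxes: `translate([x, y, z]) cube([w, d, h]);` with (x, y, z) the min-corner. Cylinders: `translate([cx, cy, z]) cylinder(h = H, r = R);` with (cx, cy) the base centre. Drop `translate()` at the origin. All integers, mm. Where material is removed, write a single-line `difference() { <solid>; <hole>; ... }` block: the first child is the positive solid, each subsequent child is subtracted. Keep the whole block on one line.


difference() { translate([326, 603, 0]) cylinder(h = 991, r = 115); translate([326, 603, 0]) cylinder(h = 991, r = 55); }


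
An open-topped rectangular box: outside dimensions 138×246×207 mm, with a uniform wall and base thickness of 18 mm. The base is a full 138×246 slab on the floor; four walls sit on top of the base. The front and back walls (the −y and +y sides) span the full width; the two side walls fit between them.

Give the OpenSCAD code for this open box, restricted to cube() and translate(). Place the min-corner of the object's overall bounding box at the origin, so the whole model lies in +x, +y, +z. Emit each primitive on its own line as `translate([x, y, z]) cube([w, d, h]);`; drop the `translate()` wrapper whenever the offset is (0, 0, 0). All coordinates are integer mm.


cube([138, 246, 18]);
translate([0, 0, 18]) cube([138, 18, 189]);
translate([0, 228, 18]) cube([138, 18, 189]);
translate([0, 18, 18]) cube([18, 210, 189]);
translate([120, 18, 18]) cube([18, 210, 189]);


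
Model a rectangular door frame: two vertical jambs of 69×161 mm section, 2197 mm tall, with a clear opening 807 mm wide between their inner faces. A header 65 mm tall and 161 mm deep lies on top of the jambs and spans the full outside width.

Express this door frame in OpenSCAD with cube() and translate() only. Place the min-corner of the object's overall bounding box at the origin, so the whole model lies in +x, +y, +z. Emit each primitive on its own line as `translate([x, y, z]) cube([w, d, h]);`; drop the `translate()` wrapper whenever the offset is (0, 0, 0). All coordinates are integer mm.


cube([69, 161, 2197]);
translate([876, 0, 0]) cube([69, 161, 2197]);
translate([0, 0, 2197]) cube([945, 161, 65]);


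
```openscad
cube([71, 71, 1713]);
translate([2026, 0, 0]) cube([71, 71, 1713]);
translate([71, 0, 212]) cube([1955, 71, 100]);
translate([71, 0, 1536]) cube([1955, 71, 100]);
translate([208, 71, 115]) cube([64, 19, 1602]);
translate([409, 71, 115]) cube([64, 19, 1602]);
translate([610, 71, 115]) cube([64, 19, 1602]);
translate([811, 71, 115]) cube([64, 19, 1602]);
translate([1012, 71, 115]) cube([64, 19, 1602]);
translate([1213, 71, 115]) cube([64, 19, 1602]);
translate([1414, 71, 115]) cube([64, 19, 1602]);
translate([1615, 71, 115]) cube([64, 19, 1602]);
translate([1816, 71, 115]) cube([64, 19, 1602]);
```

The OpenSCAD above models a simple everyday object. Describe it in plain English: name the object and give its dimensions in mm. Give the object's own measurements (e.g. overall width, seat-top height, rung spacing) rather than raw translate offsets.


A fence section. Two 71×71 mm posts, 1713 mm tall, stand on the floor with a clear span of 1955 mm between their inner faces. Two horizontal rails of 71×100 mm section span the gap between the posts with their undersides at z = 212 mm and z = 1536 mm, flush with the posts' −y face. 9 pickets, each 64 mm wide, 19 mm thick and 1602 mm tall, are fixed to the +y face of the rails with their bottoms at z = 115 mm, spaced across the span with a 137 mm gap after the −x post and between neighbouring pickets, with 146 mm left before the +x post.


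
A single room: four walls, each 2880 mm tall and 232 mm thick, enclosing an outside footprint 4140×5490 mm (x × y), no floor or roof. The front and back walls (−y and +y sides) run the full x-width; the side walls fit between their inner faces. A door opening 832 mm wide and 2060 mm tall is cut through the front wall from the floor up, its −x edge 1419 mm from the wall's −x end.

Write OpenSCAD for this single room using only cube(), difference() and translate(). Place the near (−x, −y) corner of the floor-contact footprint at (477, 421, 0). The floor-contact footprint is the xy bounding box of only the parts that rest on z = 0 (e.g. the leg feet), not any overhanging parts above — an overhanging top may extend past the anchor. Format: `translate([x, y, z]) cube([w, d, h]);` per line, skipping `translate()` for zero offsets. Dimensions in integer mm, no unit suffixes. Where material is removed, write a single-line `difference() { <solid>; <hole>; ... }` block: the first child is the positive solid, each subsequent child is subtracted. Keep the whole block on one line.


difference() { translate([477, 421, 0]) cube([4140, 232, 2880]); translate([1896, 421, 0]) cube([832, 232, 2060]); }
translate([477, 5679, 0]) cube([4140, 232, 2880]);
translate([477, 653, 0]) cube([232, 5026, 2880]);
translate([4385, 653, 0]) cube([232, 5026, 2880]);
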